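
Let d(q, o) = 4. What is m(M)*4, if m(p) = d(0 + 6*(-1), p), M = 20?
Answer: 16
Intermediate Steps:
m(p) = 4
m(M)*4 = 4*4 = 16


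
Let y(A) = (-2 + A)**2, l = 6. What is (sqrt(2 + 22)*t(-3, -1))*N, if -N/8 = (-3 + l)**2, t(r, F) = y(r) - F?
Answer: -3744*sqrt(6) ≈ -9170.9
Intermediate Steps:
t(r, F) = (-2 + r)**2 - F
N = -72 (N = -8*(-3 + 6)**2 = -8*3**2 = -8*9 = -72)
(sqrt(2 + 22)*t(-3, -1))*N = (sqrt(2 + 22)*((-2 - 3)**2 - 1*(-1)))*(-72) = (sqrt(24)*((-5)**2 + 1))*(-72) = ((2*sqrt(6))*(25 + 1))*(-72) = ((2*sqrt(6))*26)*(-72) = (52*sqrt(6))*(-72) = -3744*sqrt(6)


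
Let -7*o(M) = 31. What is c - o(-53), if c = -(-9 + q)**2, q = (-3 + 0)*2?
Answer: -1544/7 ≈ -220.57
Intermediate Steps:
q = -6 (q = -3*2 = -6)
o(M) = -31/7 (o(M) = -1/7*31 = -31/7)
c = -225 (c = -(-9 - 6)**2 = -1*(-15)**2 = -1*225 = -225)
c - o(-53) = -225 - 1*(-31/7) = -225 + 31/7 = -1544/7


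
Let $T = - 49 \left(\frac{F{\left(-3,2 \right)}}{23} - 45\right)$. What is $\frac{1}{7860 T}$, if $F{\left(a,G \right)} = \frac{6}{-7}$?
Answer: $\frac{23}{398950020} \approx 5.7651 \cdot 10^{-8}$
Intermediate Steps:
$F{\left(a,G \right)} = - \frac{6}{7}$ ($F{\left(a,G \right)} = 6 \left(- \frac{1}{7}\right) = - \frac{6}{7}$)
$T = \frac{50757}{23}$ ($T = - 49 \left(- \frac{6}{7 \cdot 23} - 45\right) = - 49 \left(\left(- \frac{6}{7}\right) \frac{1}{23} - 45\right) = - 49 \left(- \frac{6}{161} - 45\right) = \left(-49\right) \left(- \frac{7251}{161}\right) = \frac{50757}{23} \approx 2206.8$)
$\frac{1}{7860 T} = \frac{1}{7860 \cdot \frac{50757}{23}} = \frac{1}{7860} \cdot \frac{23}{50757} = \frac{23}{398950020}$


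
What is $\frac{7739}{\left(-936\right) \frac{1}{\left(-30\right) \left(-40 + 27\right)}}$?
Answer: $- \frac{38695}{12} \approx -3224.6$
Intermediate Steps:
$\frac{7739}{\left(-936\right) \frac{1}{\left(-30\right) \left(-40 + 27\right)}} = \frac{7739}{\left(-936\right) \frac{1}{\left(-30\right) \left(-13\right)}} = \frac{7739}{\left(-936\right) \frac{1}{390}} = \frac{7739}{- \frac{12}{5}} = 7739 \left(- \frac{5}{12}\right) = - \frac{38695}{12}$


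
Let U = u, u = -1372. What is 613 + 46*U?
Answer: -62499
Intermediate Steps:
U = -1372
613 + 46*U = 613 + 46*(-1372) = 613 - 63112 = -62499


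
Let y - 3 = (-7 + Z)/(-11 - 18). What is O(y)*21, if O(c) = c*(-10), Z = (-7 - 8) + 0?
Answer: -22890/29 ≈ -789.31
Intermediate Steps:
Z = -15 (Z = -15 + 0 = -15)
y = 109/29 (y = 3 + (-7 - 15)/(-11 - 18) = 3 - 22/(-29) = 3 - 22*(-1/29) = 3 + 22/29 = 109/29 ≈ 3.7586)
O(c) = -10*c
O(y)*21 = -10*109/29*21 = -1090/29*21 = -22890/29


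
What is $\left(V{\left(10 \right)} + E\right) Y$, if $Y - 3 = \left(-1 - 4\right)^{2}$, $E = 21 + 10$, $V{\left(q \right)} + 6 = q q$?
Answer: $3500$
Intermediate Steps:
$V{\left(q \right)} = -6 + q^{2}$ ($V{\left(q \right)} = -6 + q q = -6 + q^{2}$)
$E = 31$
$Y = 28$ ($Y = 3 + \left(-1 - 4\right)^{2} = 3 + \left(-5\right)^{2} = 3 + 25 = 28$)
$\left(V{\left(10 \right)} + E\right) Y = \left(\left(-6 + 10^{2}\right) + 31\right) 28 = \left(\left(-6 + 100\right) + 31\right) 28 = \left(94 + 31\right) 28 = 125 \cdot 28 = 3500$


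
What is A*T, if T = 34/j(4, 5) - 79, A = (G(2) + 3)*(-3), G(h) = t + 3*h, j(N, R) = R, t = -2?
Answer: 7581/5 ≈ 1516.2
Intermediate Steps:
G(h) = -2 + 3*h
A = -21 (A = ((-2 + 3*2) + 3)*(-3) = ((-2 + 6) + 3)*(-3) = (4 + 3)*(-3) = 7*(-3) = -21)
T = -361/5 (T = 34/5 - 79 = -361/5 ≈ -72.200)
A*T = -21*(-361/5) = 7581/5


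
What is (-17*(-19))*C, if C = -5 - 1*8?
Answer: -4199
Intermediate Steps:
C = -13 (C = -5 - 8 = -13)
(-17*(-19))*C = -17*(-19)*(-13) = 323*(-13) = -4199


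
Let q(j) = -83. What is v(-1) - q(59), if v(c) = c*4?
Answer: 79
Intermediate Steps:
v(c) = 4*c
v(-1) - q(59) = 4*(-1) - 1*(-83) = -4 + 83 = 79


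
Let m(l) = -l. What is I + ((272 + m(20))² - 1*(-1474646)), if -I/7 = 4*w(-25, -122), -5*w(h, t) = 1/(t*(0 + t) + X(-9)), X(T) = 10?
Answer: 57273015264/37235 ≈ 1.5382e+6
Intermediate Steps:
w(h, t) = -1/(5*(10 + t²)) (w(h, t) = -1/(5*(t*(0 + t) + 10)) = -1/(5*(t*t + 10)) = -1/(5*(t² + 10)) = -1/(5*(10 + t²)))
I = 14/37235 (I = -28*(-1/(50 + 5*(-122)²)) = -28*(-1/(50 + 5*14884)) = -28*(-1/(50 + 74420)) = -28*(-1/74470) = -28*(-1*1/74470) = -28*(-1)/74470 = -7*(-2/37235) = 14/37235 ≈ 0.00037599)
I + ((272 + m(20))² - 1*(-1474646)) = 14/37235 + ((272 - 1*20)² - 1*(-1474646)) = 14/37235 + ((272 - 20)² + 1474646) = 14/37235 + (252² + 1474646) = 14/37235 + (63504 + 1474646) = 14/37235 + 1538150 = 57273015264/37235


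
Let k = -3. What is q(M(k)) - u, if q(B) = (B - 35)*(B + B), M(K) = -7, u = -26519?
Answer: 27107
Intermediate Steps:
q(B) = 2*B*(-35 + B) (q(B) = (-35 + B)*(2*B) = 2*B*(-35 + B))
q(M(k)) - u = 2*(-7)*(-35 - 7) - 1*(-26519) = 2*(-7)*(-42) + 26519 = 588 + 26519 = 27107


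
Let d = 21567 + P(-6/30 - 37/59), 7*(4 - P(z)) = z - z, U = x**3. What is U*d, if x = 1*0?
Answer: 0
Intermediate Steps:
x = 0
U = 0 (U = 0**3 = 0)
P(z) = 4 (P(z) = 4 - (z - z)/7 = 4 - 1/7*0 = 4 + 0 = 4)
d = 21571 (d = 21567 + 4 = 21571)
U*d = 0*21571 = 0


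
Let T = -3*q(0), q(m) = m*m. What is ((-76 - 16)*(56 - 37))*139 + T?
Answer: -242972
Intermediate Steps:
q(m) = m**2
T = 0 (T = -3*0**2 = -3*0 = 0)
((-76 - 16)*(56 - 37))*139 + T = ((-76 - 16)*(56 - 37))*139 + 0 = -92*19*139 + 0 = -1748*139 + 0 = -242972 + 0 = -242972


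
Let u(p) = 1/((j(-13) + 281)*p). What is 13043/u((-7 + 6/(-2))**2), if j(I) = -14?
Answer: 348248100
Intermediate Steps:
u(p) = 1/(267*p) (u(p) = 1/((-14 + 281)*p) = 1/(267*p))
13043/u((-7 + 6/(-2))**2) = 13043/((1/(267*((-7 + 6/(-2))**2)))) = 13043/((1/(267*((-7 + 6*(-1/2))**2)))) = 13043/((1/(267*((-7 - 3)**2)))) = 13043/((1/(267*((-10)**2)))) = 13043/(((1/267)/100)) = 13043/(((1/267)*(1/100))) = 13043/(1/26700) = 13043*26700 = 348248100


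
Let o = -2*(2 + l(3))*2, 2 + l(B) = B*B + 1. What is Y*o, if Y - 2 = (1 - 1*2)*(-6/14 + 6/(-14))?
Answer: -800/7 ≈ -114.29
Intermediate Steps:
l(B) = -1 + B**2 (l(B) = -2 + (B*B + 1) = -2 + (B**2 + 1) = -2 + (1 + B**2) = -1 + B**2)
o = -40 (o = -2*(2 + (-1 + 3**2))*2 = -2*(2 + (-1 + 9))*2 = -2*(2 + 8)*2 = -2*10*2 = -20*2 = -40)
Y = 20/7 (Y = 2 + (1 - 1*2)*(-6/14 + 6/(-14)) = 2 + (1 - 2)*(-6*1/14 + 6*(-1/14)) = 2 - (-3/7 - 3/7) = 2 - 1*(-6/7) = 2 + 6/7 = 20/7 ≈ 2.8571)
Y*o = (20/7)*(-40) = -800/7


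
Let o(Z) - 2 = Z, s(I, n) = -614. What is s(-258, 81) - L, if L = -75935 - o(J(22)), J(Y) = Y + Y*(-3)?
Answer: 75279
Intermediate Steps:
J(Y) = -2*Y (J(Y) = Y - 3*Y = -2*Y)
o(Z) = 2 + Z
L = -75893 (L = -75935 - (2 - 2*22) = -75935 - (2 - 44) = -75935 - 1*(-42) = -75935 + 42 = -75893)
s(-258, 81) - L = -614 - 1*(-75893) = -614 + 75893 = 75279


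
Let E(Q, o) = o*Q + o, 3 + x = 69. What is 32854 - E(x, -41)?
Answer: 35601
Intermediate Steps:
x = 66 (x = -3 + 69 = 66)
E(Q, o) = o + Q*o (E(Q, o) = Q*o + o = o + Q*o)
32854 - E(x, -41) = 32854 - (-41)*(1 + 66) = 32854 - (-41)*67 = 32854 - 1*(-2747) = 32854 + 2747 = 35601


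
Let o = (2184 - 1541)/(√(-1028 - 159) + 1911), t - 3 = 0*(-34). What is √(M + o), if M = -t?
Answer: √(-8886688425627 - 587237111*I*√1187)/1826554 ≈ 0.0018578 - 1.6321*I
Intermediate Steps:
t = 3 (t = 3 + 0*(-34) = 3 + 0 = 3)
o = 643/(1911 + I*√1187) (o = 643/(√(-1187) + 1911) = 643/(I*√1187 + 1911) = 643/(1911 + I*√1187) ≈ 0.33636 - 0.0060642*I)
M = -3 (M = -1*3 = -3)
√(M + o) = √(-3 + (1228773/3653108 - 643*I*√1187/3653108)) = √(-9730551/3653108 - 643*I*√1187/3653108)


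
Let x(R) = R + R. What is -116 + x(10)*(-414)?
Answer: -8396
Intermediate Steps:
x(R) = 2*R
-116 + x(10)*(-414) = -116 + (2*10)*(-414) = -116 + 20*(-414) = -116 - 8280 = -8396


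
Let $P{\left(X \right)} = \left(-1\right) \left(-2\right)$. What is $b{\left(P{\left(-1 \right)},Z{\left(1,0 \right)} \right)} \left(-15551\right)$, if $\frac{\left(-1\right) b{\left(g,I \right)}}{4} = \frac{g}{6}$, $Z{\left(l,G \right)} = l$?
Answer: $\frac{62204}{3} \approx 20735.0$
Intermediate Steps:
$P{\left(X \right)} = 2$
$b{\left(g,I \right)} = - \frac{2 g}{3}$ ($b{\left(g,I \right)} = - 4 \frac{g}{6} = - \frac{2 g}{3}$)
$b{\left(P{\left(-1 \right)},Z{\left(1,0 \right)} \right)} \left(-15551\right) = \left(- \frac{2}{3}\right) 2 \left(-15551\right) = \left(- \frac{4}{3}\right) \left(-15551\right) = \frac{62204}{3}$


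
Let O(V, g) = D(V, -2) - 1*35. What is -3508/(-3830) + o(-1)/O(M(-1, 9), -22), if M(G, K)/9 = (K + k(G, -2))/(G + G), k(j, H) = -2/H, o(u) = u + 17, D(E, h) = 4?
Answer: 23734/59365 ≈ 0.39980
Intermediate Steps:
o(u) = 17 + u
M(G, K) = 9*(1 + K)/(2*G) (M(G, K) = 9*((K - 2/(-2))/(G + G)) = 9*((K - 2*(-½))/((2*G))) = 9*((K + 1)*(1/(2*G))) = 9*((1 + K)*(1/(2*G))) = 9*((1 + K)/(2*G)) = 9*(1 + K)/(2*G))
O(V, g) = -31 (O(V, g) = 4 - 1*35 = 4 - 35 = -31)
-3508/(-3830) + o(-1)/O(M(-1, 9), -22) = -3508/(-3830) + (17 - 1)/(-31) = -3508*(-1/3830) + 16*(-1/31) = 1754/1915 - 16/31 = 23734/59365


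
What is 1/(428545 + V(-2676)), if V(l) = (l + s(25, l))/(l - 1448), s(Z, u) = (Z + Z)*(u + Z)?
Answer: 2062/883727403 ≈ 2.3333e-6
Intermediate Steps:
s(Z, u) = 2*Z*(Z + u) (s(Z, u) = (2*Z)*(Z + u) = 2*Z*(Z + u))
V(l) = (1250 + 51*l)/(-1448 + l) (V(l) = (l + 2*25*(25 + l))/(l - 1448) = (l + (1250 + 50*l))/(-1448 + l) = (1250 + 51*l)/(-1448 + l))
1/(428545 + V(-2676)) = 1/(428545 + (1250 + 51*(-2676))/(-1448 - 2676)) = 1/(428545 + (1250 - 136476)/(-4124)) = 1/(428545 - 1/4124*(-135226)) = 1/(428545 + 67613/2062) = 1/(883727403/2062) = 2062/883727403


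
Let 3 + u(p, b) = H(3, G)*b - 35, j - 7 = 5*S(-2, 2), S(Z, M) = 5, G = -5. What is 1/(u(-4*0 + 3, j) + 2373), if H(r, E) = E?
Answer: 1/2175 ≈ 0.00045977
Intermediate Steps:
j = 32 (j = 7 + 5*5 = 7 + 25 = 32)
u(p, b) = -38 - 5*b (u(p, b) = -3 + (-5*b - 35) = -3 + (-35 - 5*b) = -38 - 5*b)
1/(u(-4*0 + 3, j) + 2373) = 1/((-38 - 5*32) + 2373) = 1/((-38 - 160) + 2373) = 1/(-198 + 2373) = 1/2175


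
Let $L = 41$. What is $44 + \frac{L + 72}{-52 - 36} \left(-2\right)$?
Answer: $\frac{2049}{44} \approx 46.568$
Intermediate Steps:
$44 + \frac{L + 72}{-52 - 36} \left(-2\right) = 44 + \frac{41 + 72}{-52 - 36} \left(-2\right) = 44 + \frac{113}{-88} \left(-2\right) = 44 + 113 \left(- \frac{1}{88}\right) \left(-2\right) = 44 - - \frac{113}{44} = 44 + \frac{113}{44} = \frac{2049}{44}$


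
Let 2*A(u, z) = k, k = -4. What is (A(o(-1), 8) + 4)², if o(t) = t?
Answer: 4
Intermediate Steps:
A(u, z) = -2 (A(u, z) = (½)*(-4) = -2)
(A(o(-1), 8) + 4)² = (-2 + 4)² = 2² = 4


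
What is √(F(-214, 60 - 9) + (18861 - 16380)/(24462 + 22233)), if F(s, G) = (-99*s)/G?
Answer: √29089109619845/264605 ≈ 20.383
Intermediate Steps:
F(s, G) = -99*s/G
√(F(-214, 60 - 9) + (18861 - 16380)/(24462 + 22233)) = √(-99*(-214)/(60 - 9) + (18861 - 16380)/(24462 + 22233)) = √(-99*(-214)/51 + 2481/46695) = √(-99*(-214)*1/51 + 2481*(1/46695)) = √(7062/17 + 827/15565) = √(109934089/264605) = √29089109619845/264605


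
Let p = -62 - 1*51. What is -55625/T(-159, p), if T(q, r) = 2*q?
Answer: 55625/318 ≈ 174.92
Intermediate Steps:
p = -113 (p = -62 - 51 = -113)
-55625/T(-159, p) = -55625/(2*(-159)) = -55625/(-318) = -55625*(-1/318) = 55625/318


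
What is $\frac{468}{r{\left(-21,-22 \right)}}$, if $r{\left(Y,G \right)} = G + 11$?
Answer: $- \frac{468}{11} \approx -42.545$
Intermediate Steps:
$r{\left(Y,G \right)} = 11 + G$
$\frac{468}{r{\left(-21,-22 \right)}} = \frac{468}{11 - 22} = \frac{468}{-11} = 468 \left(- \frac{1}{11}\right) = - \frac{468}{11}$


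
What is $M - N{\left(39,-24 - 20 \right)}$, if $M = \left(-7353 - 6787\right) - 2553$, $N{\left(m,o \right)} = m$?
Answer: $-16732$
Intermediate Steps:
$M = -16693$ ($M = -14140 - 2553 = -16693$)
$M - N{\left(39,-24 - 20 \right)} = -16693 - 39 = -16732$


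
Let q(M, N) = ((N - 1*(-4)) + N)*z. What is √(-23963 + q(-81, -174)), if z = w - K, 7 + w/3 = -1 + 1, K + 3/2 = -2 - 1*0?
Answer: I*√17943 ≈ 133.95*I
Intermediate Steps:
K = -7/2 (K = -3/2 + (-2 - 1*0) = -3/2 + (-2 + 0) = -3/2 - 2 = -7/2 ≈ -3.5000)
w = -21 (w = -21 + 3*(-1 + 1) = -21 + 3*0 = -21 + 0 = -21)
z = -35/2 (z = -21 - 1*(-7/2) = -21 + 7/2 = -35/2 ≈ -17.500)
q(M, N) = -70 - 35*N (q(M, N) = ((N - 1*(-4)) + N)*(-35/2) = ((N + 4) + N)*(-35/2) = ((4 + N) + N)*(-35/2) = (4 + 2*N)*(-35/2) = -70 - 35*N)
√(-23963 + q(-81, -174)) = √(-23963 + (-70 - 35*(-174))) = √(-23963 + (-70 + 6090)) = √(-23963 + 6020) = √(-17943) = I*√17943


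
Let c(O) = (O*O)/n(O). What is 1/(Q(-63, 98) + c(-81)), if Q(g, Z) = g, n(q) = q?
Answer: -1/144 ≈ -0.0069444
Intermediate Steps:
c(O) = O (c(O) = (O*O)/O = O²/O = O)
1/(Q(-63, 98) + c(-81)) = 1/(-63 - 81) = 1/(-144) = -1/144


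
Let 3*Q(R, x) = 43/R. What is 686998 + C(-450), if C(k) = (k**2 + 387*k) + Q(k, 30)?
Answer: 965719757/1350 ≈ 7.1535e+5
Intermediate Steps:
Q(R, x) = 43/(3*R) (Q(R, x) = (43/R)/3 = 43/(3*R))
C(k) = k**2 + 387*k + 43/(3*k) (C(k) = (k**2 + 387*k) + 43/(3*k) = k**2 + 387*k + 43/(3*k))
686998 + C(-450) = 686998 + ((-450)**2 + 387*(-450) + (43/3)/(-450)) = 686998 + (202500 - 174150 + (43/3)*(-1/450)) = 686998 + (202500 - 174150 - 43/1350) = 686998 + 38272457/1350 = 965719757/1350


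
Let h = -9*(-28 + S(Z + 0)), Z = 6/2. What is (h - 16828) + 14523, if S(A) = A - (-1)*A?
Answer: -2107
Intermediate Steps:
Z = 3 (Z = 6*(½) = 3)
S(A) = 2*A (S(A) = A + A = 2*A)
h = 198 (h = -9*(-28 + 2*(3 + 0)) = -9*(-28 + 2*3) = -9*(-28 + 6) = -9*(-22) = 198)
(h - 16828) + 14523 = (198 - 16828) + 14523 = -16630 + 14523 = -2107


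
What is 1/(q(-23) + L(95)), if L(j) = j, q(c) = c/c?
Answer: 1/96 ≈ 0.010417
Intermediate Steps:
q(c) = 1
1/(q(-23) + L(95)) = 1/(1 + 95) = 1/96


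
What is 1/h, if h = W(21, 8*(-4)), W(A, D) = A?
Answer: 1/21 ≈ 0.047619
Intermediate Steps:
h = 21
1/h = 1/21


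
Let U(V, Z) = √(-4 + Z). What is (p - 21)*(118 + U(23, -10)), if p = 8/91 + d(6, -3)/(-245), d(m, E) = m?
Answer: -7868594/3185 - 66683*I*√14/3185 ≈ -2470.5 - 78.338*I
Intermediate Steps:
p = 202/3185 (p = 8/91 + 6/(-245) = 8*(1/91) + 6*(-1/245) = 8/91 - 6/245 = 202/3185 ≈ 0.063422)
(p - 21)*(118 + U(23, -10)) = (202/3185 - 21)*(118 + √(-4 - 10)) = -66683*(118 + √(-14))/3185 = -66683*(118 + I*√14)/3185 = -7868594/3185 - 66683*I*√14/3185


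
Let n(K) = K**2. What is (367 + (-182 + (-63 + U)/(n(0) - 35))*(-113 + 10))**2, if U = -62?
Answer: 17217638656/49 ≈ 3.5138e+8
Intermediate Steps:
(367 + (-182 + (-63 + U)/(n(0) - 35))*(-113 + 10))**2 = (367 + (-182 + (-63 - 62)/(0**2 - 35))*(-113 + 10))**2 = (367 + (-182 - 125/(0 - 35))*(-103))**2 = (367 + (-182 - 125/(-35))*(-103))**2 = (367 + (-182 - 125*(-1/35))*(-103))**2 = (367 + (-182 + 25/7)*(-103))**2 = (367 - 1249/7*(-103))**2 = (367 + 128647/7)**2 = (131216/7)**2 = 17217638656/49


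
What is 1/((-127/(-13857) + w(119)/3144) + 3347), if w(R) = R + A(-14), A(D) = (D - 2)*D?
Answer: 4840712/16202435535 ≈ 0.00029876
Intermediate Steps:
A(D) = D*(-2 + D) (A(D) = (-2 + D)*D = D*(-2 + D))
w(R) = 224 + R (w(R) = R - 14*(-2 - 14) = R - 14*(-16) = R + 224 = 224 + R)
1/((-127/(-13857) + w(119)/3144) + 3347) = 1/((-127/(-13857) + (224 + 119)/3144) + 3347) = 1/((-127*(-1/13857) + 343*(1/3144)) + 3347) = 1/((127/13857 + 343/3144) + 3347) = 1/(572471/4840712 + 3347) = 1/(16202435535/4840712) = 4840712/16202435535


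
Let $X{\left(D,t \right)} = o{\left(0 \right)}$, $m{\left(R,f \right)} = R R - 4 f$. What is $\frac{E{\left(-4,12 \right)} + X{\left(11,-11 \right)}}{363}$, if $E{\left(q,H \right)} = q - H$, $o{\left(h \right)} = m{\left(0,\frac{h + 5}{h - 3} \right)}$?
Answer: $- \frac{28}{1089} \approx -0.025712$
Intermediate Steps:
$m{\left(R,f \right)} = R^{2} - 4 f$
$o{\left(h \right)} = - \frac{4 \left(5 + h\right)}{-3 + h}$ ($o{\left(h \right)} = 0^{2} - 4 \frac{h + 5}{h - 3} = 0 - 4 \frac{5 + h}{-3 + h} = 0 - \frac{4 \left(5 + h\right)}{-3 + h} = - \frac{4 \left(5 + h\right)}{-3 + h}$)
$X{\left(D,t \right)} = \frac{20}{3}$ ($X{\left(D,t \right)} = \frac{4 \left(-5 - 0\right)}{-3 + 0} = \frac{4 \left(-5 + 0\right)}{-3} = 4 \left(- \frac{1}{3}\right) \left(-5\right) = \frac{20}{3}$)
$\frac{E{\left(-4,12 \right)} + X{\left(11,-11 \right)}}{363} = \frac{\left(-4 - 12\right) + \frac{20}{3}}{363} = \left(\left(-4 - 12\right) + \frac{20}{3}\right) \frac{1}{363} = \left(-16 + \frac{20}{3}\right) \frac{1}{363} = \left(- \frac{28}{3}\right) \frac{1}{363} = - \frac{28}{1089}$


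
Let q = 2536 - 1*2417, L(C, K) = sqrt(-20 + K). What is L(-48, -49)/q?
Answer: I*sqrt(69)/119 ≈ 0.069804*I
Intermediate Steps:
q = 119 (q = 2536 - 2417 = 119)
L(-48, -49)/q = sqrt(-20 - 49)/119 = sqrt(-69)*(1/119) = (I*sqrt(69))*(1/119) = I*sqrt(69)/119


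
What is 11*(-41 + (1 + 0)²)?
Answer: -440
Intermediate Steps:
11*(-41 + (1 + 0)²) = 11*(-41 + 1²) = 11*(-41 + 1) = 11*(-40) = -440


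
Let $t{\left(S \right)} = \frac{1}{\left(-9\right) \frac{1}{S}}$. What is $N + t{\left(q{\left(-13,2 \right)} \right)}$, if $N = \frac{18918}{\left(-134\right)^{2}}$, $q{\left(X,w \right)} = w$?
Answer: $\frac{67175}{80802} \approx 0.83135$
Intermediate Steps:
$t{\left(S \right)} = - \frac{S}{9}$
$N = \frac{9459}{8978}$ ($N = \frac{18918}{17956} = 18918 \cdot \frac{1}{17956} = \frac{9459}{8978} \approx 1.0536$)
$N + t{\left(q{\left(-13,2 \right)} \right)} = \frac{9459}{8978} - \frac{2}{9} = \frac{67175}{80802}$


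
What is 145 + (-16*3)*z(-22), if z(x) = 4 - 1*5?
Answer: 193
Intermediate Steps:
z(x) = -1 (z(x) = 4 - 5 = -1)
145 + (-16*3)*z(-22) = 145 - 16*3*(-1) = 145 - 48*(-1) = 145 + 48 = 193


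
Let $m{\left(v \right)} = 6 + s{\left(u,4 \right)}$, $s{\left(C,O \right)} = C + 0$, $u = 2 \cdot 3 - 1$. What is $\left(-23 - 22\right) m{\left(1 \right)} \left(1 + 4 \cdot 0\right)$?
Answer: $-495$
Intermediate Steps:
$u = 5$ ($u = 6 - 1 = 5$)
$s{\left(C,O \right)} = C$
$m{\left(v \right)} = 11$ ($m{\left(v \right)} = 6 + 5 = 11$)
$\left(-23 - 22\right) m{\left(1 \right)} \left(1 + 4 \cdot 0\right) = \left(-23 - 22\right) 11 \left(1 + 4 \cdot 0\right) = \left(-23 - 22\right) 11 \left(1 + 0\right) = \left(-45\right) 11 \cdot 1 = \left(-495\right) 1 = -495$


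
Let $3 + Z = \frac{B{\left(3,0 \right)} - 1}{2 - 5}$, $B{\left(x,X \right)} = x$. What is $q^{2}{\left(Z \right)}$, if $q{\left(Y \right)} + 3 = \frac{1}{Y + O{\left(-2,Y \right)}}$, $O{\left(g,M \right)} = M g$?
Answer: $\frac{900}{121} \approx 7.438$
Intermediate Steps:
$Z = - \frac{11}{3}$ ($Z = -3 + \frac{3 - 1}{2 - 5} = -3 + \frac{2}{-3} = -3 + 2 \left(- \frac{1}{3}\right) = -3 - \frac{2}{3} = - \frac{11}{3} \approx -3.6667$)
$q{\left(Y \right)} = -3 - \frac{1}{Y}$ ($q{\left(Y \right)} = -3 + \frac{1}{Y + Y \left(-2\right)} = -3 + \frac{1}{Y - 2 Y} = -3 + \frac{1}{\left(-1\right) Y} = -3 - \frac{1}{Y}$)
$q^{2}{\left(Z \right)} = \left(-3 - \frac{1}{- \frac{11}{3}}\right)^{2} = \left(-3 - - \frac{3}{11}\right)^{2} = \left(-3 + \frac{3}{11}\right)^{2} = \left(- \frac{30}{11}\right)^{2} = \frac{900}{121}$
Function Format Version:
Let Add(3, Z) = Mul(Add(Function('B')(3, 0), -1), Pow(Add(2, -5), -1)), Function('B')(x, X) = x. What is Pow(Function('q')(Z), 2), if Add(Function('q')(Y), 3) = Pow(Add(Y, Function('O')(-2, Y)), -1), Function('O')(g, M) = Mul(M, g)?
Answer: Rational(900, 121) ≈ 7.4380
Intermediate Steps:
Z = Rational(-11, 3) (Z = Add(-3, Mul(Add(3, -1), Pow(Add(2, -5), -1))) = Add(-3, Mul(2, Pow(-3, -1))) = Add(-3, Mul(2, Rational(-1, 3))) = Add(-3, Rational(-2, 3)) = Rational(-11, 3) ≈ -3.6667)
Function('q')(Y) = Add(-3, Mul(-1, Pow(Y, -1))) (Function('q')(Y) = Add(-3, Pow(Add(Y, Mul(Y, -2)), -1)) = Add(-3, Pow(Add(Y, Mul(-2, Y)), -1)) = Add(-3, Pow(Mul(-1, Y), -1)) = Add(-3, Mul(-1, Pow(Y, -1))))
Pow(Function('q')(Z), 2) = Pow(Add(-3, Mul(-1, Pow(Rational(-11, 3), -1))), 2) = Pow(Add(-3, Mul(-1, Rational(-3, 11))), 2) = Pow(Add(-3, Rational(3, 11)), 2) = Pow(Rational(-30, 11), 2) = Rational(900, 121)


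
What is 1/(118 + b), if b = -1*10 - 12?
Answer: 1/96 ≈ 0.010417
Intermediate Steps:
b = -22 (b = -10 - 12 = -22)
1/(118 + b) = 1/(118 - 22) = 1/96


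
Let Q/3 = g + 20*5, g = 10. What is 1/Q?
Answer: 1/330 ≈ 0.0030303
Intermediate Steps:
Q = 330 (Q = 3*(10 + 20*5) = 3*(10 + 100) = 3*110 = 330)
1/Q = 1/330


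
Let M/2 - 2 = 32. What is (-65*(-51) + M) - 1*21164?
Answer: -17781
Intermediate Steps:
M = 68 (M = 4 + 2*32 = 4 + 64 = 68)
(-65*(-51) + M) - 1*21164 = (-65*(-51) + 68) - 1*21164 = (3315 + 68) - 21164 = 3383 - 21164 = -17781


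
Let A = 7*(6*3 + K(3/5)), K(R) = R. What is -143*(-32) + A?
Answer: 23531/5 ≈ 4706.2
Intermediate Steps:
A = 651/5 (A = 7*(6*3 + 3/5) = 7*(18 + 3*(⅕)) = 7*(18 + ⅗) = 7*(93/5) = 651/5 ≈ 130.20)
-143*(-32) + A = -143*(-32) + 651/5 = 4576 + 651/5 = 23531/5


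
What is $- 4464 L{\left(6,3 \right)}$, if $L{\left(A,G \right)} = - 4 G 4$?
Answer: $214272$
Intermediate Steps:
$L{\left(A,G \right)} = - 16 G$
$- 4464 L{\left(6,3 \right)} = - 4464 \left(\left(-16\right) 3\right) = \left(-4464\right) \left(-48\right) = 214272$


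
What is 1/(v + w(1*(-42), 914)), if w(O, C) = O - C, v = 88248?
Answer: 1/87292 ≈ 1.1456e-5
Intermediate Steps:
1/(v + w(1*(-42), 914)) = 1/(88248 + (1*(-42) - 1*914)) = 1/(88248 + (-42 - 914)) = 1/(88248 - 956) = 1/87292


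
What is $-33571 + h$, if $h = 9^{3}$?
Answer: $-32842$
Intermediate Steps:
$h = 729$
$-33571 + h = -33571 + 729 = -32842$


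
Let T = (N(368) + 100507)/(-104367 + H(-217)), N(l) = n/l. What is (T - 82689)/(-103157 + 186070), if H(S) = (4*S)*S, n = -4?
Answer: -638927664089/640667756044 ≈ -0.99728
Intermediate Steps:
H(S) = 4*S²
N(l) = -4/l
T = 9246643/7726988 (T = (-4/368 + 100507)/(-104367 + 4*(-217)²) = (-4*1/368 + 100507)/(-104367 + 4*47089) = (-1/92 + 100507)/(-104367 + 188356) = (9246643/92)/83989 = (9246643/92)*(1/83989) = 9246643/7726988 ≈ 1.1967)
(T - 82689)/(-103157 + 186070) = (9246643/7726988 - 82689)/(-103157 + 186070) = -638927664089/7726988/82913 = -638927664089/7726988*1/82913 = -638927664089/640667756044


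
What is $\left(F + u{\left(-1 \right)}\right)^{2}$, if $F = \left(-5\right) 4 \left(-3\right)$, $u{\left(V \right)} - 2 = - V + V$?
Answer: $3844$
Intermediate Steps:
$u{\left(V \right)} = 2$ ($u{\left(V \right)} = 2 + \left(- V + V\right) = 2 + 0 = 2$)
$F = 60$ ($F = \left(-20\right) \left(-3\right) = 60$)
$\left(F + u{\left(-1 \right)}\right)^{2} = \left(60 + 2\right)^{2} = 62^{2} = 3844$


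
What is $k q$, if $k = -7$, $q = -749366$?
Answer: $5245562$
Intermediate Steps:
$k q = \left(-7\right) \left(-749366\right) = 5245562$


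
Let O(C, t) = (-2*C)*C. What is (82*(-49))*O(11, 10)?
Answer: 972356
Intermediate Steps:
O(C, t) = -2*C²
(82*(-49))*O(11, 10) = (82*(-49))*(-2*11²) = -(-8036)*121 = -4018*(-242) = 972356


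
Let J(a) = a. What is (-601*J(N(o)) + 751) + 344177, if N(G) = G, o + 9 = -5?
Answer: 353342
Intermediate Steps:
o = -14 (o = -9 - 5 = -14)
(-601*J(N(o)) + 751) + 344177 = (-601*(-14) + 751) + 344177 = (8414 + 751) + 344177 = 9165 + 344177 = 353342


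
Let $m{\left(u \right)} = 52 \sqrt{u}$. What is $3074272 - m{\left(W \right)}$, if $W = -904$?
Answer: $3074272 - 104 i \sqrt{226} \approx 3.0743 \cdot 10^{6} - 1563.5 i$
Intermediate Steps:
$3074272 - m{\left(W \right)} = 3074272 - 52 \sqrt{-904} = 3074272 - 52 \cdot 2 i \sqrt{226} = 3074272 - 104 i \sqrt{226}$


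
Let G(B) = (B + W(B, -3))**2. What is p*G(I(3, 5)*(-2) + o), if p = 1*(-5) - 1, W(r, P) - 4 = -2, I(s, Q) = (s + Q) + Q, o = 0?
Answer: -3456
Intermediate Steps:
I(s, Q) = s + 2*Q (I(s, Q) = (Q + s) + Q = s + 2*Q)
W(r, P) = 2 (W(r, P) = 4 - 2 = 2)
p = -6 (p = -5 - 1 = -6)
G(B) = (2 + B)**2 (G(B) = (B + 2)**2 = (2 + B)**2)
p*G(I(3, 5)*(-2) + o) = -6*(2 + ((3 + 2*5)*(-2) + 0))**2 = -6*(2 + ((3 + 10)*(-2) + 0))**2 = -6*(2 + (13*(-2) + 0))**2 = -6*(2 + (-26 + 0))**2 = -6*(2 - 26)**2 = -6*(-24)**2 = -6*576 = -3456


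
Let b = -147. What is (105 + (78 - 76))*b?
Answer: -15729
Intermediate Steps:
(105 + (78 - 76))*b = (105 + (78 - 76))*(-147) = (105 + 2)*(-147) = 107*(-147) = -15729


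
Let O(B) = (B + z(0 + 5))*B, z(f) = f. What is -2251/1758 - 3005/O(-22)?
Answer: -1531166/164373 ≈ -9.3152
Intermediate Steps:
O(B) = B*(5 + B) (O(B) = (B + (0 + 5))*B = (B + 5)*B = (5 + B)*B = B*(5 + B))
-2251/1758 - 3005/O(-22) = -2251/1758 - 3005*(-1/(22*(5 - 22))) = -2251*1/1758 - 3005/((-22*(-17))) = -2251/1758 - 3005/374 = -1531166/164373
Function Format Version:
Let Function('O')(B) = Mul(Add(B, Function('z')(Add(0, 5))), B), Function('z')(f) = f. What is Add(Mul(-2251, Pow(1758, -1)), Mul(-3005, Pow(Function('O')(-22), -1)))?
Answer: Rational(-1531166, 164373) ≈ -9.3152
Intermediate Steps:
Function('O')(B) = Mul(B, Add(5, B)) (Function('O')(B) = Mul(Add(B, Add(0, 5)), B) = Mul(Add(B, 5), B) = Mul(Add(5, B), B) = Mul(B, Add(5, B)))
Add(Mul(-2251, Pow(1758, -1)), Mul(-3005, Pow(Function('O')(-22), -1))) = Add(Mul(-2251, Pow(1758, -1)), Mul(-3005, Pow(Mul(-22, Add(5, -22)), -1))) = Add(Mul(-2251, Rational(1, 1758)), Mul(-3005, Pow(Mul(-22, -17), -1))) = Add(Rational(-2251, 1758), Mul(-3005, Pow(374, -1))) = Add(Rational(-2251, 1758), Mul(-3005, Rational(1, 374))) = Add(Rational(-2251, 1758), Rational(-3005, 374)) = Rational(-1531166, 164373)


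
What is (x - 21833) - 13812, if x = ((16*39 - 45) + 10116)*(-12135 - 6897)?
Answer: -203582885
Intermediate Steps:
x = -203547240 (x = ((624 - 45) + 10116)*(-19032) = (579 + 10116)*(-19032) = 10695*(-19032) = -203547240)
(x - 21833) - 13812 = (-203547240 - 21833) - 13812 = -203569073 - 13812 = -203582885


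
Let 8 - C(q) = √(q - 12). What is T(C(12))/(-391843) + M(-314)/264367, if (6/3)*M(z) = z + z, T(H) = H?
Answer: -125153638/103590358381 ≈ -0.0012082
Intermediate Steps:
C(q) = 8 - √(-12 + q) (C(q) = 8 - √(q - 12) = 8 - √(-12 + q))
M(z) = z (M(z) = (z + z)/2 = (2*z)/2 = z)
T(C(12))/(-391843) + M(-314)/264367 = (8 - √(-12 + 12))/(-391843) - 314/264367 = (8 - √0)*(-1/391843) - 314*1/264367 = (8 - 1*0)*(-1/391843) - 314/264367 = (8 + 0)*(-1/391843) - 314/264367 = 8*(-1/391843) - 314/264367 = -8/391843 - 314/264367 = -125153638/103590358381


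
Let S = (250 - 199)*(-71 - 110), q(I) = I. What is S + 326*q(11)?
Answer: -5645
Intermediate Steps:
S = -9231 (S = 51*(-181) = -9231)
S + 326*q(11) = -9231 + 326*11 = -9231 + 3586 = -5645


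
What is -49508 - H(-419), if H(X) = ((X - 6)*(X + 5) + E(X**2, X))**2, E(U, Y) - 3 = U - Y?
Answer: -123856885997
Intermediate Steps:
E(U, Y) = 3 + U - Y (E(U, Y) = 3 + (U - Y) = 3 + U - Y)
H(X) = (3 + X**2 - X + (-6 + X)*(5 + X))**2 (H(X) = ((X - 6)*(X + 5) + (3 + X**2 - X))**2 = ((-6 + X)*(5 + X) + (3 + X**2 - X))**2 = (3 + X**2 - X + (-6 + X)*(5 + X))**2)
-49508 - H(-419) = -49508 - (-27 - 2*(-419) + 2*(-419)**2)**2 = -49508 - (-27 + 838 + 2*175561)**2 = -49508 - (-27 + 838 + 351122)**2 = -49508 - 1*351933**2 = -49508 - 1*123856836489 = -49508 - 123856836489 = -123856885997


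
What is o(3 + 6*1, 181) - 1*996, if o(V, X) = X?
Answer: -815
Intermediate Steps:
o(3 + 6*1, 181) - 1*996 = 181 - 1*996 = 181 - 996 = -815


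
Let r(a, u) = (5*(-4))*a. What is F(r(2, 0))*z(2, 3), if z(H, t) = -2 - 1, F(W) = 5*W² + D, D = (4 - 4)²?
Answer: -24000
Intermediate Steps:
r(a, u) = -20*a
D = 0 (D = 0² = 0)
F(W) = 5*W² (F(W) = 5*W² + 0 = 5*W²)
z(H, t) = -3
F(r(2, 0))*z(2, 3) = (5*(-20*2)²)*(-3) = (5*(-40)²)*(-3) = (5*1600)*(-3) = 8000*(-3) = -24000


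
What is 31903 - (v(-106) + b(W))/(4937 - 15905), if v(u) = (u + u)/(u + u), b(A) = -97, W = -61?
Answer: 14579667/457 ≈ 31903.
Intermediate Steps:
v(u) = 1 (v(u) = (2*u)/((2*u)) = (2*u)*(1/(2*u)) = 1)
31903 - (v(-106) + b(W))/(4937 - 15905) = 31903 - (1 - 97)/(4937 - 15905) = 31903 - (-96)/(-10968) = 31903 - (-96)*(-1)/10968 = 31903 - 1*4/457 = 31903 - 4/457 = 14579667/457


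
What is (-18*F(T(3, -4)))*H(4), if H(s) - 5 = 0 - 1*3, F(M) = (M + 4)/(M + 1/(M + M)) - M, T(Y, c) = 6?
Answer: 11448/73 ≈ 156.82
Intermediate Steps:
F(M) = -M + (4 + M)/(M + 1/(2*M)) (F(M) = (4 + M)/(M + 1/(2*M)) - M = -M + (4 + M)/(M + 1/(2*M)))
H(s) = 2 (H(s) = 5 + (0 - 1*3) = 5 + (0 - 3) = 5 - 3 = 2)
(-18*F(T(3, -4)))*H(4) = -108*(7 - 2*6² + 2*6)/(1 + 2*6²)*2 = -108*(7 - 2*36 + 12)/(1 + 2*36)*2 = -108*(7 - 72 + 12)/(1 + 72)*2 = -108*(-53)/73*2 = -18*(-318/73)*2 = (5724/73)*2 = 11448/73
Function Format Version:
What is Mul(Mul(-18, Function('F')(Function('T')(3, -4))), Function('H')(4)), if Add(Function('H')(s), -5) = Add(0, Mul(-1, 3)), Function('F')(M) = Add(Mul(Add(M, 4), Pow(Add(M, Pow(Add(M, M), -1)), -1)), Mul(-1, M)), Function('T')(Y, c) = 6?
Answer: Rational(11448, 73) ≈ 156.82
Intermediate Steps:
Function('F')(M) = Add(Mul(-1, M), Mul(Pow(Add(M, Mul(Rational(1, 2), Pow(M, -1))), -1), Add(4, M))) (Function('F')(M) = Add(Mul(Add(4, M), Pow(Add(M, Pow(Mul(2, M), -1)), -1)), Mul(-1, M)) = Add(Mul(Add(4, M), Pow(Add(M, Mul(Rational(1, 2), Pow(M, -1))), -1)), Mul(-1, M)) = Add(Mul(Pow(Add(M, Mul(Rational(1, 2), Pow(M, -1))), -1), Add(4, M)), Mul(-1, M)) = Add(Mul(-1, M), Mul(Pow(Add(M, Mul(Rational(1, 2), Pow(M, -1))), -1), Add(4, M))))
Function('H')(s) = 2 (Function('H')(s) = Add(5, Add(0, Mul(-1, 3))) = Add(5, Add(0, -3)) = Add(5, -3) = 2)
Mul(Mul(-18, Function('F')(Function('T')(3, -4))), Function('H')(4)) = Mul(Mul(-18, Mul(6, Pow(Add(1, Mul(2, Pow(6, 2))), -1), Add(7, Mul(-2, Pow(6, 2)), Mul(2, 6)))), 2) = Mul(Mul(-18, Mul(6, Pow(Add(1, Mul(2, 36)), -1), Add(7, Mul(-2, 36), 12))), 2) = Mul(Mul(-18, Mul(6, Pow(Add(1, 72), -1), Add(7, -72, 12))), 2) = Mul(Mul(-18, Mul(6, Pow(73, -1), -53)), 2) = Mul(Mul(-18, Mul(6, Rational(1, 73), -53)), 2) = Mul(Mul(-18, Rational(-318, 73)), 2) = Mul(Rational(5724, 73), 2) = Rational(11448, 73)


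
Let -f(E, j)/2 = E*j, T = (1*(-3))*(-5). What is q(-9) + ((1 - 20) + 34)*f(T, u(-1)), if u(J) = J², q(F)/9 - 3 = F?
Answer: -504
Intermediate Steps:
T = 15 (T = -3*(-5) = 15)
q(F) = 27 + 9*F
f(E, j) = -2*E*j
q(-9) + ((1 - 20) + 34)*f(T, u(-1)) = (27 + 9*(-9)) + ((1 - 20) + 34)*(-2*15*(-1)²) = (27 - 81) + (-19 + 34)*(-2*15*1) = -54 + 15*(-30) = -54 - 450 = -504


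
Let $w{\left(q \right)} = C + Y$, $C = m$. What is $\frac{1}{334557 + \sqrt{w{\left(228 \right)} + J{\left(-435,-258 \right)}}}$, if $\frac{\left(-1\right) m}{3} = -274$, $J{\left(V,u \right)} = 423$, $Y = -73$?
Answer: $\frac{334557}{111928385077} - \frac{2 \sqrt{293}}{111928385077} \approx 2.9887 \cdot 10^{-6}$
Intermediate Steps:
$m = 822$ ($m = \left(-3\right) \left(-274\right) = 822$)
$C = 822$
$w{\left(q \right)} = 749$ ($w{\left(q \right)} = 822 - 73 = 749$)
$\frac{1}{334557 + \sqrt{w{\left(228 \right)} + J{\left(-435,-258 \right)}}} = \frac{1}{334557 + \sqrt{749 + 423}} = \frac{1}{334557 + \sqrt{1172}} = \frac{1}{334557 + 2 \sqrt{293}}$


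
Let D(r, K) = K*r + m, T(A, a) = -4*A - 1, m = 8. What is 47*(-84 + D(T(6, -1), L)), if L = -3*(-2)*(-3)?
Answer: 17578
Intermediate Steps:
T(A, a) = -1 - 4*A
L = -18 (L = 6*(-3) = -18)
D(r, K) = 8 + K*r (D(r, K) = K*r + 8 = 8 + K*r)
47*(-84 + D(T(6, -1), L)) = 47*(-84 + (8 - 18*(-1 - 4*6))) = 47*(-84 + (8 - 18*(-1 - 24))) = 47*(-84 + (8 - 18*(-25))) = 47*(-84 + (8 + 450)) = 47*(-84 + 458) = 47*374 = 17578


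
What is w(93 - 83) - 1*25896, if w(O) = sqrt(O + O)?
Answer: -25896 + 2*sqrt(5) ≈ -25892.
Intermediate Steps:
w(O) = sqrt(2)*sqrt(O) (w(O) = sqrt(2*O) = sqrt(2)*sqrt(O))
w(93 - 83) - 1*25896 = sqrt(2)*sqrt(93 - 83) - 1*25896 = sqrt(2)*sqrt(10) - 25896 = 2*sqrt(5) - 25896 = -25896 + 2*sqrt(5)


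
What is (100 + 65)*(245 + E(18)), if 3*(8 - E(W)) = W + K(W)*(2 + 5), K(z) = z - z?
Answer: 40755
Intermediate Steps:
K(z) = 0
E(W) = 8 - W/3 (E(W) = 8 - (W + 0*(2 + 5))/3 = 8 - (W + 0*7)/3 = 8 - (W + 0)/3 = 8 - W/3)
(100 + 65)*(245 + E(18)) = (100 + 65)*(245 + (8 - ⅓*18)) = 165*(245 + (8 - 6)) = 165*(245 + 2) = 165*247 = 40755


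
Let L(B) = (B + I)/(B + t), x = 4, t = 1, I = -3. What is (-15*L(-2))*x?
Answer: -300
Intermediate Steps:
L(B) = (-3 + B)/(1 + B) (L(B) = (B - 3)/(B + 1) = (-3 + B)/(1 + B))
(-15*L(-2))*x = -15*(-3 - 2)/(1 - 2)*4 = -15*(-5)/(-1)*4 = -(-15)*(-5)*4 = -15*5*4 = -75*4 = -300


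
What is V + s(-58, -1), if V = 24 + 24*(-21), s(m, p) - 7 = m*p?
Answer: -415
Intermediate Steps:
s(m, p) = 7 + m*p
V = -480 (V = 24 - 504 = -480)
V + s(-58, -1) = -480 + (7 - 58*(-1)) = -480 + (7 + 58) = -480 + 65 = -415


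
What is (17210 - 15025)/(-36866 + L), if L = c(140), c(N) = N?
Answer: -2185/36726 ≈ -0.059495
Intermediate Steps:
L = 140
(17210 - 15025)/(-36866 + L) = (17210 - 15025)/(-36866 + 140) = 2185/(-36726) = 2185*(-1/36726) = -2185/36726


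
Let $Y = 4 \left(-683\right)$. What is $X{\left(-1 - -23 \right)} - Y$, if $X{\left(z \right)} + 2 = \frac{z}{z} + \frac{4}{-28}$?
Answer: $\frac{19116}{7} \approx 2730.9$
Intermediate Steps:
$X{\left(z \right)} = - \frac{8}{7}$ ($X{\left(z \right)} = -2 + \left(\frac{z}{z} + \frac{4}{-28}\right) = -2 + \left(1 + 4 \left(- \frac{1}{28}\right)\right) = -2 + \left(1 - \frac{1}{7}\right) = -2 + \frac{6}{7} = - \frac{8}{7}$)
$Y = -2732$
$X{\left(-1 - -23 \right)} - Y = - \frac{8}{7} - -2732 = - \frac{8}{7} + 2732 = \frac{19116}{7}$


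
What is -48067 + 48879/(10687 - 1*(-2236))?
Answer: -621120962/12923 ≈ -48063.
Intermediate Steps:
-48067 + 48879/(10687 - 1*(-2236)) = -48067 + 48879/(10687 + 2236) = -48067 + 48879/12923 = -621120962/12923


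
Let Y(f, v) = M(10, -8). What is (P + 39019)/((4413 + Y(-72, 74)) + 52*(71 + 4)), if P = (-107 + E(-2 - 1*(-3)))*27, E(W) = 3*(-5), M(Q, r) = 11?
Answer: 35725/8324 ≈ 4.2918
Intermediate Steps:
Y(f, v) = 11
E(W) = -15
P = -3294 (P = (-107 - 15)*27 = -122*27 = -3294)
(P + 39019)/((4413 + Y(-72, 74)) + 52*(71 + 4)) = (-3294 + 39019)/((4413 + 11) + 52*(71 + 4)) = 35725/(4424 + 52*75) = 35725/(4424 + 3900) = 35725/8324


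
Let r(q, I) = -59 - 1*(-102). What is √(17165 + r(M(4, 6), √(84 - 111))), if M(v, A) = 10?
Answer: 6*√478 ≈ 131.18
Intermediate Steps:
r(q, I) = 43 (r(q, I) = -59 + 102 = 43)
√(17165 + r(M(4, 6), √(84 - 111))) = √(17165 + 43) = √17208 = 6*√478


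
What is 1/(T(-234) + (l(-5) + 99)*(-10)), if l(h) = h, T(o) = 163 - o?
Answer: -1/543 ≈ -0.0018416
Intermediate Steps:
1/(T(-234) + (l(-5) + 99)*(-10)) = 1/((163 - 1*(-234)) + (-5 + 99)*(-10)) = 1/((163 + 234) + 94*(-10)) = 1/(397 - 940) = 1/(-543) = -1/543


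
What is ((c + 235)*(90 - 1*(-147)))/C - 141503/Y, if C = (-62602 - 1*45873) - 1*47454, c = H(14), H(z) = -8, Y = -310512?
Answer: 5359186199/48417825648 ≈ 0.11069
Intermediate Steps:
c = -8
C = -155929 (C = (-62602 - 45873) - 47454 = -108475 - 47454 = -155929)
((c + 235)*(90 - 1*(-147)))/C - 141503/Y = ((-8 + 235)*(90 - 1*(-147)))/(-155929) - 141503/(-310512) = (227*(90 + 147))*(-1/155929) - 141503*(-1/310512) = (227*237)*(-1/155929) + 141503/310512 = 53799*(-1/155929) + 141503/310512 = -53799/155929 + 141503/310512 = 5359186199/48417825648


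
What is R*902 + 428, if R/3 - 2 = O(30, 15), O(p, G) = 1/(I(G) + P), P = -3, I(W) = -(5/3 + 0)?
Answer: 36821/7 ≈ 5260.1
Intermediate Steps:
I(W) = -5/3 (I(W) = -(5*(1/3) + 0) = -(5/3 + 0) = -1*5/3 = -5/3)
O(p, G) = -3/14 (O(p, G) = 1/(-5/3 - 3) = 1/(-14/3) = -3/14)
R = 75/14 (R = 6 + 3*(-3/14) = 6 - 9/14 = 75/14 ≈ 5.3571)
R*902 + 428 = (75/14)*902 + 428 = 33825/7 + 428 = 36821/7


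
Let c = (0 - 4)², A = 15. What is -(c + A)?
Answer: -31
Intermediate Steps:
c = 16 (c = (-4)² = 16)
-(c + A) = -(16 + 15) = -1*31 = -31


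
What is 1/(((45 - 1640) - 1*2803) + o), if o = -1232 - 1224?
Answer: -1/6854 ≈ -0.00014590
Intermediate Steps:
o = -2456
1/(((45 - 1640) - 1*2803) + o) = 1/(((45 - 1640) - 1*2803) - 2456) = 1/((-1595 - 2803) - 2456) = 1/(-4398 - 2456) = 1/(-6854) = -1/6854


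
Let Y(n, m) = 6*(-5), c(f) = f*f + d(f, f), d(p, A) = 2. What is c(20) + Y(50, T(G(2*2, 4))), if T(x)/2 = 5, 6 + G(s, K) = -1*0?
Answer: 372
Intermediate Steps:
G(s, K) = -6 (G(s, K) = -6 - 1*0 = -6 + 0 = -6)
T(x) = 10 (T(x) = 2*5 = 10)
c(f) = 2 + f**2 (c(f) = f*f + 2 = f**2 + 2 = 2 + f**2)
Y(n, m) = -30
c(20) + Y(50, T(G(2*2, 4))) = (2 + 20**2) - 30 = (2 + 400) - 30 = 402 - 30 = 372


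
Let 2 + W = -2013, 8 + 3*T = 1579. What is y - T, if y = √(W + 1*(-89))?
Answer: -1571/3 + 2*I*√526 ≈ -523.67 + 45.869*I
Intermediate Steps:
T = 1571/3 (T = -8/3 + (⅓)*1579 = -8/3 + 1579/3 = 1571/3 ≈ 523.67)
W = -2015 (W = -2 - 2013 = -2015)
y = 2*I*√526 (y = √(-2015 + 1*(-89)) = √(-2015 - 89) = √(-2104) = 2*I*√526 ≈ 45.869*I)
y - T = 2*I*√526 - 1*1571/3 = 2*I*√526 - 1571/3 = -1571/3 + 2*I*√526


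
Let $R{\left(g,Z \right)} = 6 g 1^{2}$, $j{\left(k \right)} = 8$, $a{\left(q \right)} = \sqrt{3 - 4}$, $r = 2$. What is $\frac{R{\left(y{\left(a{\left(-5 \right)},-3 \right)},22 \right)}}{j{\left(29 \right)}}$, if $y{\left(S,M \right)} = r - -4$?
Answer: $\frac{9}{2} \approx 4.5$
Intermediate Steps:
$a{\left(q \right)} = i$ ($a{\left(q \right)} = \sqrt{-1} = i$)
$y{\left(S,M \right)} = 6$ ($y{\left(S,M \right)} = 2 - -4 = 2 + 4 = 6$)
$R{\left(g,Z \right)} = 6 g$ ($R{\left(g,Z \right)} = 6 g 1 = 6 g$)
$\frac{R{\left(y{\left(a{\left(-5 \right)},-3 \right)},22 \right)}}{j{\left(29 \right)}} = \frac{6 \cdot 6}{8} = 36 \cdot \frac{1}{8} = \frac{9}{2}$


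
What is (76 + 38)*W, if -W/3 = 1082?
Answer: -370044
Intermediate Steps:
W = -3246 (W = -3*1082 = -3246)
(76 + 38)*W = (76 + 38)*(-3246) = 114*(-3246) = -370044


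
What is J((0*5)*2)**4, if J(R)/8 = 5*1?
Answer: 2560000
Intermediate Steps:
J(R) = 40 (J(R) = 8*(5*1) = 8*5 = 40)
J((0*5)*2)**4 = 40**4 = 2560000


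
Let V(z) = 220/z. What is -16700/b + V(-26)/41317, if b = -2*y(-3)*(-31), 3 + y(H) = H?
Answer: 2242469945/49952253 ≈ 44.892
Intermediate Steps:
y(H) = -3 + H
b = -372 (b = -2*(-3 - 3)*(-31) = -2*(-6)*(-31) = 12*(-31) = -372)
-16700/b + V(-26)/41317 = -16700/(-372) + (220/(-26))/41317 = -16700*(-1/372) + (220*(-1/26))*(1/41317) = 4175/93 - 110/13*1/41317 = 4175/93 - 110/537121 = 2242469945/49952253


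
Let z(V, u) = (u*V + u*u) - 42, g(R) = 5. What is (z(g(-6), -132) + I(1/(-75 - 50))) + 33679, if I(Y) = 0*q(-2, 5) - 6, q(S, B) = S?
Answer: 50395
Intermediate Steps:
I(Y) = -6 (I(Y) = 0*(-2) - 6 = 0 - 6 = -6)
z(V, u) = -42 + u² + V*u (z(V, u) = (V*u + u²) - 42 = (u² + V*u) - 42 = -42 + u² + V*u)
(z(g(-6), -132) + I(1/(-75 - 50))) + 33679 = ((-42 + (-132)² + 5*(-132)) - 6) + 33679 = ((-42 + 17424 - 660) - 6) + 33679 = (16722 - 6) + 33679 = 16716 + 33679 = 50395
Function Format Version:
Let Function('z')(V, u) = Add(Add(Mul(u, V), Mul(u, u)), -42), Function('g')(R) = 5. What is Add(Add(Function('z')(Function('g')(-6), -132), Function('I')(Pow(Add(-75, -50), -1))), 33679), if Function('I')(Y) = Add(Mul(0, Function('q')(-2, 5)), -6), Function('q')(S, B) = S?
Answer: 50395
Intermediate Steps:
Function('I')(Y) = -6 (Function('I')(Y) = Add(Mul(0, -2), -6) = Add(0, -6) = -6)
Function('z')(V, u) = Add(-42, Pow(u, 2), Mul(V, u)) (Function('z')(V, u) = Add(Add(Mul(V, u), Pow(u, 2)), -42) = Add(Add(Pow(u, 2), Mul(V, u)), -42) = Add(-42, Pow(u, 2), Mul(V, u)))
Add(Add(Function('z')(Function('g')(-6), -132), Function('I')(Pow(Add(-75, -50), -1))), 33679) = Add(Add(Add(-42, Pow(-132, 2), Mul(5, -132)), -6), 33679) = Add(Add(Add(-42, 17424, -660), -6), 33679) = Add(Add(16722, -6), 33679) = Add(16716, 33679) = 50395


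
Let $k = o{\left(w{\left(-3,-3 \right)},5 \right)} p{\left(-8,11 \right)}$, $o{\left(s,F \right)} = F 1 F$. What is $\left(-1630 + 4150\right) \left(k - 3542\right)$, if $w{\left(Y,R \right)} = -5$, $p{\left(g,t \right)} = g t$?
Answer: $-14469840$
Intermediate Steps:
$o{\left(s,F \right)} = F^{2}$ ($o{\left(s,F \right)} = F F = F^{2}$)
$k = -2200$ ($k = 5^{2} \left(\left(-8\right) 11\right) = 25 \left(-88\right) = -2200$)
$\left(-1630 + 4150\right) \left(k - 3542\right) = \left(-1630 + 4150\right) \left(-2200 - 3542\right) = 2520 \left(-5742\right) = -14469840$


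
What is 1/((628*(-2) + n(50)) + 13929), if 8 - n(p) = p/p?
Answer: 1/12680 ≈ 7.8864e-5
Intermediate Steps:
n(p) = 7 (n(p) = 8 - p/p = 8 - 1*1 = 8 - 1 = 7)
1/((628*(-2) + n(50)) + 13929) = 1/((628*(-2) + 7) + 13929) = 1/((-1256 + 7) + 13929) = 1/(-1249 + 13929) = 1/12680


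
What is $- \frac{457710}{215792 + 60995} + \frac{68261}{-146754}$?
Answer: $- \frac{86064530747}{40619599398} \approx -2.1188$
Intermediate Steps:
$- \frac{457710}{215792 + 60995} + \frac{68261}{-146754} = - \frac{457710}{276787} + 68261 \left(- \frac{1}{146754}\right) = \left(-457710\right) \frac{1}{276787} - \frac{68261}{146754} = - \frac{457710}{276787} - \frac{68261}{146754} = - \frac{86064530747}{40619599398}$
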